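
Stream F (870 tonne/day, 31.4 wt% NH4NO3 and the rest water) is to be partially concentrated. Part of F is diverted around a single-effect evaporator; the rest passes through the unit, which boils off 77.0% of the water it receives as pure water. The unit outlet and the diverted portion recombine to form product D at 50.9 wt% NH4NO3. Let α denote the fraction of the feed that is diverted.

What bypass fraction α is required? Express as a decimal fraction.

0.275

All 870×0.314 = 273.18 tonne/day of NH4NO3 reaches D, so D = 273.18/0.509 = 536.7 tonne/day and vapour = 333.3 tonne/day.
The evaporator receives (1−α)·870 of feed at 0.686 water and removes 0.770 of that water:
0.770×0.686×(1−α)×870 = 333.3
(1−α) = 333.3/459.55 = 0.7253;  α = 0.2747.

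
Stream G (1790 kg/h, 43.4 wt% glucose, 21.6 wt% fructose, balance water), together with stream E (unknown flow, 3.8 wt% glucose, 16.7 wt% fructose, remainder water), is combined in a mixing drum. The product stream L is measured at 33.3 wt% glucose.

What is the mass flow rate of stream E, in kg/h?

612.8 kg/h

Let E be the unknown flow. Total out = 1790 + E.
glucose balance: 776.86 + 0.038·E = 0.333·(1790 + E)
(0.038 − 0.333)·E = 0.333×1790 − 776.86 = -180.79
E = -180.79 / -0.295 = 612.85 kg/h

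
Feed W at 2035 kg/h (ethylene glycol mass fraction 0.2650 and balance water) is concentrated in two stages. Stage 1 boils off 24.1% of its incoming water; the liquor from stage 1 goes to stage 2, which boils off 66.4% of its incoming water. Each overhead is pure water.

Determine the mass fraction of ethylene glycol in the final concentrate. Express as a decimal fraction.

0.5857

water in feed = 2035×0.735 = 1495.7 kg/h.
After stage 1: water left = (1−0.241)×1495.7 = 1135.3; stream total = 1674.5 kg/h.
After stage 2: water left = (1−0.664)×1135.3 = 381.45; final concentrate = 920.72 kg/h.
ethylene glycol fraction = 539.27/920.72 = 0.5857.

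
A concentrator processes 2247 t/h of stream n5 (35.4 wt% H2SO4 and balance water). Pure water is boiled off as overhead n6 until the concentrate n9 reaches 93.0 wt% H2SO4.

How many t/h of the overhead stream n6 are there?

1392 t/h

H2SO4 is conserved: 2247×0.354 = 795.44 t/h all reports to the concentrate.
Concentrate = 795.44/(target fraction) = 855.31 t/h.
Overhead = 2247 − 855.31 = 1391.7 t/h.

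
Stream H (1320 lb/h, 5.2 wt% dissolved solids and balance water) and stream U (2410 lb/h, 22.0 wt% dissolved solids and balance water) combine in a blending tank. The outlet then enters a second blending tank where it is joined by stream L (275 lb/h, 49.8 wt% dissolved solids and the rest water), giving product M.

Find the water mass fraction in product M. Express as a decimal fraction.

Overall, product flow = 4005 lb/h.
water in = 1320×0.948 + 2410×0.780 + 275×0.502 = 3269.2 lb/h.
water fraction in M = 0.816.

0.816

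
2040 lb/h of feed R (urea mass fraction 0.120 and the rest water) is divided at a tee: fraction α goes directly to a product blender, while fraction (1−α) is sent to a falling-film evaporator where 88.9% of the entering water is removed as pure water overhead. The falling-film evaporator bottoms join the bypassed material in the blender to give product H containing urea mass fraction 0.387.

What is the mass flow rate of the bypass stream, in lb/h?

All 2040×0.120 = 244.8 lb/h of urea reaches H, so H = 244.8/0.387 = 632.56 lb/h and vapour = 1407.4 lb/h.
The evaporator receives (1−α)·2040 of feed at 0.880 water and removes 0.889 of that water:
0.889×0.880×(1−α)×2040 = 1407.4
(1−α) = 1407.4/1595.9 = 0.8819;  α = 0.1181.
Bypass flow = 0.1181×2040 = 240.94 lb/h.

240.9 lb/h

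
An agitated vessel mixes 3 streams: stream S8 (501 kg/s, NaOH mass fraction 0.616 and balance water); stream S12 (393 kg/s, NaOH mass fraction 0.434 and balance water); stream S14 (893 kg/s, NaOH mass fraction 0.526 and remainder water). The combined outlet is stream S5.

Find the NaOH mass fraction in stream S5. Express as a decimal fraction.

0.531

Total flow out = 501 + 393 + 893 = 1787 kg/s.
NaOH in = 501×0.616 + 393×0.434 + 893×0.526 = 948.9 kg/s.
NaOH mass fraction in S5 = 948.9/1787 = 0.531.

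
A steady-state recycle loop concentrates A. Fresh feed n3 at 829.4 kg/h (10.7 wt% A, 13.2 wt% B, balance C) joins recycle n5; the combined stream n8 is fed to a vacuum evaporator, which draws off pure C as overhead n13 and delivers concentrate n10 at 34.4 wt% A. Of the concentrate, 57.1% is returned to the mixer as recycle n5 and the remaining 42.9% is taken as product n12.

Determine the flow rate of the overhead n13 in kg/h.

571.4 kg/h

Overall A balance (none leaves overhead): A in fresh feed = A in product, i.e. 829.4×0.107 = (1−0.571)·n10·0.344.
n10 = 88.746/(0.344×0.429) = 601.36 kg/h.
Recycle n5 = 0.571×601.36 = 343.37 kg/h.
Combined feed n8 = 829.4 + 343.37 = 1172.8 kg/h.
Overhead n13 = n8 − n10 = 1172.8 − 601.36 = 571.42 kg/h.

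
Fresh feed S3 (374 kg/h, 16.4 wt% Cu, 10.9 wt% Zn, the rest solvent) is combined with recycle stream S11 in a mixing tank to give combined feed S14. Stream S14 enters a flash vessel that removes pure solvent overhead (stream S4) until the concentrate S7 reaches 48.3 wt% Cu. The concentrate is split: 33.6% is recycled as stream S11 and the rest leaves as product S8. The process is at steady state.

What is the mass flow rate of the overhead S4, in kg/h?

Overall Cu balance (none leaves overhead): Cu in fresh feed = Cu in product, i.e. 374×0.164 = (1−0.336)·S7·0.483.
S7 = 61.336/(0.483×0.664) = 191.25 kg/h.
Recycle S11 = 0.336×191.25 = 64.26 kg/h.
Combined feed S14 = 374 + 64.26 = 438.26 kg/h.
Overhead S4 = S14 − S7 = 438.26 − 191.25 = 247.01 kg/h.

247 kg/h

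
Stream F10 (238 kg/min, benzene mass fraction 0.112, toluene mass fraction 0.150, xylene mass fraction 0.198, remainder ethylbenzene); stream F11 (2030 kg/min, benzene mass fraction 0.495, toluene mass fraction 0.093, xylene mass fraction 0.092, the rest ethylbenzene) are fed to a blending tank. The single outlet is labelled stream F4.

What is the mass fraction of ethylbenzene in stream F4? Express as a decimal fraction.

0.343

Total flow out = 238 + 2030 = 2268 kg/min.
ethylbenzene in = 238×0.540 + 2030×0.320 = 778.12 kg/min.
ethylbenzene mass fraction in F4 = 778.12/2268 = 0.343.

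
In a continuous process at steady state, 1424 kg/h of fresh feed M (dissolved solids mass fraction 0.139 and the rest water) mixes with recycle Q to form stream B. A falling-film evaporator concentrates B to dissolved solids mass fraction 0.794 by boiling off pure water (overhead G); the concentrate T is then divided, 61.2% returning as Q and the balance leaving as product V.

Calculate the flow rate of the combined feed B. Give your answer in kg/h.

1817 kg/h

Overall dissolved solids balance (none leaves overhead): dissolved solids in fresh feed = dissolved solids in product, i.e. 1424×0.139 = (1−0.612)·T·0.794.
T = 197.94/(0.794×0.388) = 642.5 kg/h.
Recycle Q = 0.612×642.5 = 393.21 kg/h.
Combined feed B = 1424 + 393.21 = 1817.2 kg/h.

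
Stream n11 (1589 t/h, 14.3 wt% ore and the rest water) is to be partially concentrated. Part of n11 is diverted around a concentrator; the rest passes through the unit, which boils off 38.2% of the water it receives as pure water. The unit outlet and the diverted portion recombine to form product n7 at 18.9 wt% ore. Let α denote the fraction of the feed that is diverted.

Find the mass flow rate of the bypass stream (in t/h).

407.7 t/h

All 1589×0.143 = 227.23 t/h of ore reaches n7, so n7 = 227.23/0.189 = 1202.3 t/h and vapour = 386.74 t/h.
The evaporator receives (1−α)·1589 of feed at 0.857 water and removes 0.382 of that water:
0.382×0.857×(1−α)×1589 = 386.74
(1−α) = 386.74/520.2 = 0.7435;  α = 0.2565.
Bypass flow = 0.2565×1589 = 407.66 t/h.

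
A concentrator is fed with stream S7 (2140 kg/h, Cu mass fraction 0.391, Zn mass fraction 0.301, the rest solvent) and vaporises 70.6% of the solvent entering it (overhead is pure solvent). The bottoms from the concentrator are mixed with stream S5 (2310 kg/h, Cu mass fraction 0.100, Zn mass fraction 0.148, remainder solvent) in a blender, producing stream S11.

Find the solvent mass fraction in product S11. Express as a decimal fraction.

Vapour removed = 0.706×0.308×2140 = 465.34 kg/h; concentrate = 1674.7 kg/h.
solvent reaching the mixer = 193.78 (from concentrate) + 2310×0.752 = 1930.9 kg/h.
Product flow = 1674.7 + 2310 = 3984.7 kg/h; solvent fraction = 0.485.

0.485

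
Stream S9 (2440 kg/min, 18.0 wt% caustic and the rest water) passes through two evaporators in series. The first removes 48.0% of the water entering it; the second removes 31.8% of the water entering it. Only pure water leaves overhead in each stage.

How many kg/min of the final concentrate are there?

1149 kg/min

water in feed = 2440×0.820 = 2000.8 kg/min.
After stage 1: water left = (1−0.480)×2000.8 = 1040.4; stream total = 1479.6 kg/min.
After stage 2: water left = (1−0.318)×1040.4 = 709.56; final concentrate = 1148.8 kg/min.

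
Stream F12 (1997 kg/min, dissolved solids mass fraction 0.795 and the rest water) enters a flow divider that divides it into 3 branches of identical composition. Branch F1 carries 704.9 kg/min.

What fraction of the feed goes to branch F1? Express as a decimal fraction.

0.353

Fraction to F1 = 704.9/1997 = 0.3530.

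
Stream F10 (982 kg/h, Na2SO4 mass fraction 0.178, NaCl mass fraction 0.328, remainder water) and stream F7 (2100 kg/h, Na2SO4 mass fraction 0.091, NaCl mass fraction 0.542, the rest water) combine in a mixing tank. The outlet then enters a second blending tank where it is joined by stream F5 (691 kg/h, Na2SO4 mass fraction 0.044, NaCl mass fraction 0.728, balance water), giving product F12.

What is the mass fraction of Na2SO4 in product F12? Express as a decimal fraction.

0.105

Overall, product flow = 3773 kg/h.
Na2SO4 in = 982×0.178 + 2100×0.091 + 691×0.044 = 396.3 kg/h.
Na2SO4 fraction in F12 = 0.105.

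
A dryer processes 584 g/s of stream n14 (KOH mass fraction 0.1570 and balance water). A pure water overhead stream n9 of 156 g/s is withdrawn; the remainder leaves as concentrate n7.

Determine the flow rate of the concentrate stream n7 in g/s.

Concentrate = 584 − 156 = 428 g/s.

428 g/s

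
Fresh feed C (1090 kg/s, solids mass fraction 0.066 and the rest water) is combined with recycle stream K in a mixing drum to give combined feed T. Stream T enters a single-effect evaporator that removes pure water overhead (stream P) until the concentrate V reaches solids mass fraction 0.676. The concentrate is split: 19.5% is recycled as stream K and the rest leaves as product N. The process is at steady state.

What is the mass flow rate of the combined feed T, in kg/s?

Overall solids balance (none leaves overhead): solids in fresh feed = solids in product, i.e. 1090×0.066 = (1−0.195)·V·0.676.
V = 71.94/(0.676×0.805) = 132.2 kg/s.
Recycle K = 0.195×132.2 = 25.779 kg/s.
Combined feed T = 1090 + 25.779 = 1115.8 kg/s.

1116 kg/s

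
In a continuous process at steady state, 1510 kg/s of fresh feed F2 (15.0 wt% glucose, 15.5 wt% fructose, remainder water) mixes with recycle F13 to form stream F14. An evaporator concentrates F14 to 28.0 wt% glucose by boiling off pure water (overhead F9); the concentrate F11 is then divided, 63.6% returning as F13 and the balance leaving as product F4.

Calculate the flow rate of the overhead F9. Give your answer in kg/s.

701.1 kg/s

Overall glucose balance (none leaves overhead): glucose in fresh feed = glucose in product, i.e. 1510×0.150 = (1−0.636)·F11·0.280.
F11 = 226.5/(0.280×0.364) = 2222.3 kg/s.
Recycle F13 = 0.636×2222.3 = 1413.4 kg/s.
Combined feed F14 = 1510 + 1413.4 = 2923.4 kg/s.
Overhead F9 = F14 − F11 = 2923.4 − 2222.3 = 701.07 kg/s.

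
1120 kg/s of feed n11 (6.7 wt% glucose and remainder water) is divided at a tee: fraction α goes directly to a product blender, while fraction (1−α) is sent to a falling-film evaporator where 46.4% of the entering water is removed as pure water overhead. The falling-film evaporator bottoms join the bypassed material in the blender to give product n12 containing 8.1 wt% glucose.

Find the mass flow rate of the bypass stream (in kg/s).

672.8 kg/s

All 1120×0.067 = 75.04 kg/s of glucose reaches n12, so n12 = 75.04/0.081 = 926.42 kg/s and vapour = 193.58 kg/s.
The evaporator receives (1−α)·1120 of feed at 0.933 water and removes 0.464 of that water:
0.464×0.933×(1−α)×1120 = 193.58
(1−α) = 193.58/484.86 = 0.3992;  α = 0.6008.
Bypass flow = 0.6008×1120 = 672.84 kg/s.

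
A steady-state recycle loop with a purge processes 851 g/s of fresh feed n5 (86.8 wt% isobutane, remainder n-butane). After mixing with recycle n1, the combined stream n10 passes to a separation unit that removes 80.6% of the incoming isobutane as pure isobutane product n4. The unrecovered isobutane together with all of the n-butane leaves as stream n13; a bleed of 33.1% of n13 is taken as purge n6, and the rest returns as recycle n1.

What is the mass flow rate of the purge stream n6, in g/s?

166.8 g/s

n-butane enters only via n5 and leaves only via the purge: 851×0.132 = 0.331×(n-butane in n13), and the separation unit passes all n-butane, so n-butane in n10 = n-butane in n13 = 339.37 g/s.
isobutane in n10: m_A = 851×0.868 + (1−0.331)·(1−0.806)·m_A, so m_A = 738.67/0.8702 = 848.83 g/s.
n13 = (1−0.806)×848.83 + 339.37 = 504.05 g/s.
Purge n6 = 0.331×504.05 = 166.84 g/s.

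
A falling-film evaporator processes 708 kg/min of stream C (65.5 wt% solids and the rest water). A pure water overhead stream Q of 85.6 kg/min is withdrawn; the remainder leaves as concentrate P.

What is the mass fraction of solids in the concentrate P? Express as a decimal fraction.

0.745

solids is not removed: 708×0.655 = 463.74 kg/min of solids enters P.
Concentrate = 708 − 85.6 = 622.4 kg/min.
Mass fraction = 463.74/622.4 = 0.745.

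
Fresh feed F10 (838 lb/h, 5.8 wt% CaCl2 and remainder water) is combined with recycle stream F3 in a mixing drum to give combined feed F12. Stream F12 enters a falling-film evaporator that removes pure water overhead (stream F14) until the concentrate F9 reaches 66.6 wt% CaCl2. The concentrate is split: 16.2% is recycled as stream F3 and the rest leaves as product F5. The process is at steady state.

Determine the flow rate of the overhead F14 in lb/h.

Overall CaCl2 balance (none leaves overhead): CaCl2 in fresh feed = CaCl2 in product, i.e. 838×0.058 = (1−0.162)·F9·0.666.
F9 = 48.604/(0.666×0.838) = 87.087 lb/h.
Recycle F3 = 0.162×87.087 = 14.108 lb/h.
Combined feed F12 = 838 + 14.108 = 852.11 lb/h.
Overhead F14 = F12 − F9 = 852.11 − 87.087 = 765.02 lb/h.

765 lb/h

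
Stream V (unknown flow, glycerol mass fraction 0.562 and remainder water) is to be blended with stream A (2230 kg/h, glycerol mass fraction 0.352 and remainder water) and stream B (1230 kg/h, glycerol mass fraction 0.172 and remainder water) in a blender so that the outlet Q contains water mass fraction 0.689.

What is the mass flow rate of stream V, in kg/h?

Let V be the unknown flow. Total out = 3460 + V.
water balance: 2463.5 + 0.438·V = 0.689·(3460 + V)
(0.438 − 0.689)·V = 0.689×3460 − 2463.5 = -79.54
V = -79.54 / -0.251 = 316.89 kg/h

316.9 kg/h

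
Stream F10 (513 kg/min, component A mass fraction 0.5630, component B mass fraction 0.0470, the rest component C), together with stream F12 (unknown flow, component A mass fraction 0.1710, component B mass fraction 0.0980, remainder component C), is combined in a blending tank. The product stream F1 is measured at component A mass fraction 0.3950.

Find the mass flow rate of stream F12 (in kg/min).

384.7 kg/min

Let F12 be the unknown flow. Total out = 513 + F12.
component A balance: 288.82 + 0.171·F12 = 0.395·(513 + F12)
(0.171 − 0.395)·F12 = 0.395×513 − 288.82 = -86.184
F12 = -86.184 / -0.224 = 384.75 kg/min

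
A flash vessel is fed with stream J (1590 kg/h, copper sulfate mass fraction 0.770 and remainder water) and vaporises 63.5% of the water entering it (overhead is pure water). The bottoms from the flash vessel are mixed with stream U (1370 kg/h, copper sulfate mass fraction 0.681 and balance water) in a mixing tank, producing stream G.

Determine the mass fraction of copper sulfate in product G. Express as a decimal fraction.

0.791

Vapour removed = 0.635×0.230×1590 = 232.22 kg/h; concentrate = 1357.8 kg/h.
copper sulfate reaching the mixer = 1224.3 (from concentrate) + 1370×0.681 = 2157.3 kg/h.
Product flow = 1357.8 + 1370 = 2727.8 kg/h; copper sulfate fraction = 0.791.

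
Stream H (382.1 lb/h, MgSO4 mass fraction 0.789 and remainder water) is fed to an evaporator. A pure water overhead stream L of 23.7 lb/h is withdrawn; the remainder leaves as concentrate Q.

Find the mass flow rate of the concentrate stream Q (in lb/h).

Concentrate = 382.1 − 23.7 = 358.4 lb/h.

358.4 lb/h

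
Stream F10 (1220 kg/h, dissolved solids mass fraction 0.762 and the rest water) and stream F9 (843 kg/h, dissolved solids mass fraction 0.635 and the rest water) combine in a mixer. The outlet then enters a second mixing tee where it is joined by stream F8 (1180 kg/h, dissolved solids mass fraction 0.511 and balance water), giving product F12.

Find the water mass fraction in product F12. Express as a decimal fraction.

Overall, product flow = 3243 kg/h.
water in = 1220×0.238 + 843×0.365 + 1180×0.489 = 1175.1 kg/h.
water fraction in F12 = 0.362.

0.362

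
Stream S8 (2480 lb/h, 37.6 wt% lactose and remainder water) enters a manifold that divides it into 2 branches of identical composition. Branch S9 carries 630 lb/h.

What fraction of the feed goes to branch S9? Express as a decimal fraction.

0.254

Fraction to S9 = 630/2480 = 0.2540.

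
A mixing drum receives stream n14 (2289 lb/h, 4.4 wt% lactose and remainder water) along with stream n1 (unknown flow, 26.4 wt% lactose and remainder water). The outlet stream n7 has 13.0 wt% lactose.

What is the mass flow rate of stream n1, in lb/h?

1469 lb/h

Let n1 be the unknown flow. Total out = 2289 + n1.
lactose balance: 100.72 + 0.264·n1 = 0.130·(2289 + n1)
(0.264 − 0.130)·n1 = 0.130×2289 − 100.72 = 196.85
n1 = 196.85 / 0.134 = 1469.1 lb/h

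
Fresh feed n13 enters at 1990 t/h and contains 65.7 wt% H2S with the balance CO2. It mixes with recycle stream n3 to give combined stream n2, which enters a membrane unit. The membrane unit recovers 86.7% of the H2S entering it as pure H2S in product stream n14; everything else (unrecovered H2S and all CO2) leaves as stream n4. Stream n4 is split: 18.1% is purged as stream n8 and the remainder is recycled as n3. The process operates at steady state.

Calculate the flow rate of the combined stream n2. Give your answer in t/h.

5238 t/h

CO2 enters only via n13 and leaves only via the purge: 1990×0.343 = 0.181×(CO2 in n4), and the membrane unit passes all CO2, so CO2 in n2 = CO2 in n4 = 3771.1 t/h.
H2S in n2: m_A = 1990×0.657 + (1−0.181)·(1−0.867)·m_A, so m_A = 1307.4/0.8911 = 1467.3 t/h.
n2 = 1467.3 + 3771.1 = 5238.4 t/h.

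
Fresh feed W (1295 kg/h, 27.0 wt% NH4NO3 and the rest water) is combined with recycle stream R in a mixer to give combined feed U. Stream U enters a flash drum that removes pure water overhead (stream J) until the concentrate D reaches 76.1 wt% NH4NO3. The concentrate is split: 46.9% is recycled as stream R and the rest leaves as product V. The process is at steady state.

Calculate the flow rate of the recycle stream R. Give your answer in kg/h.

405.8 kg/h

Overall NH4NO3 balance (none leaves overhead): NH4NO3 in fresh feed = NH4NO3 in product, i.e. 1295×0.270 = (1−0.469)·D·0.761.
D = 349.65/(0.761×0.531) = 865.28 kg/h.
Recycle R = 0.469×865.28 = 405.81 kg/h.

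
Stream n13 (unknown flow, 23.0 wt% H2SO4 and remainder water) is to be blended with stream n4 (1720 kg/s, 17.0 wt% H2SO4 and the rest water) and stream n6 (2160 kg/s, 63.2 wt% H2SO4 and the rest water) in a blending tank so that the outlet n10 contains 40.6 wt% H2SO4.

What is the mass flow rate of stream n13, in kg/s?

467.3 kg/s

Let n13 be the unknown flow. Total out = 3880 + n13.
H2SO4 balance: 1657.5 + 0.230·n13 = 0.406·(3880 + n13)
(0.230 − 0.406)·n13 = 0.406×3880 − 1657.5 = -82.24
n13 = -82.24 / -0.176 = 467.27 kg/s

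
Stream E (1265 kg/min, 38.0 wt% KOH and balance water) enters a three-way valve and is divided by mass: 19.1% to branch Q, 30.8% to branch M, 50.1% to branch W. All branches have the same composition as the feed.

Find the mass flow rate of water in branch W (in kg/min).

Branch W total = 0.501×1265 = 633.76 kg/min.
water in W = 0.620×633.76 = 392.93 kg/min.

392.9 kg/min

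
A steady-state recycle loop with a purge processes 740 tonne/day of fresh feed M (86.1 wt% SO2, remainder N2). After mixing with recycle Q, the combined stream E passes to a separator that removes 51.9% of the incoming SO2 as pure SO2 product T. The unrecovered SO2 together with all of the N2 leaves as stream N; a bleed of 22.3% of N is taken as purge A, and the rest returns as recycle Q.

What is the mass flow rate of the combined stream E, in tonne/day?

1479 tonne/day

N2 enters only via M and leaves only via the purge: 740×0.139 = 0.223×(N2 in N), and the separator passes all N2, so N2 in E = N2 in N = 461.26 tonne/day.
SO2 in E: m_A = 740×0.861 + (1−0.223)·(1−0.519)·m_A, so m_A = 637.14/0.6263 = 1017.4 tonne/day.
E = 1017.4 + 461.26 = 1478.6 tonne/day.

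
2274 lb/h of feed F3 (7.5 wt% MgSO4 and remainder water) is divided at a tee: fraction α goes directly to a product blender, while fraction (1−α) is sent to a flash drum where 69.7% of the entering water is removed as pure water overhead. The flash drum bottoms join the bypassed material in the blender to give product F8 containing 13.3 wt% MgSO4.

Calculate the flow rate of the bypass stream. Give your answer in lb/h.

735.9 lb/h

All 2274×0.075 = 170.55 lb/h of MgSO4 reaches F8, so F8 = 170.55/0.133 = 1282.3 lb/h and vapour = 991.67 lb/h.
The evaporator receives (1−α)·2274 of feed at 0.925 water and removes 0.697 of that water:
0.697×0.925×(1−α)×2274 = 991.67
(1−α) = 991.67/1466.1 = 0.6764;  α = 0.3236.
Bypass flow = 0.3236×2274 = 735.87 lb/h.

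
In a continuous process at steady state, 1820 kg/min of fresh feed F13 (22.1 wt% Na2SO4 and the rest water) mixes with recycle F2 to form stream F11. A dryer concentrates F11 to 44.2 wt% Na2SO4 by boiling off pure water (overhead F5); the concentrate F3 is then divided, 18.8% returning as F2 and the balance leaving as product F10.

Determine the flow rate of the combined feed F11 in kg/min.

Overall Na2SO4 balance (none leaves overhead): Na2SO4 in fresh feed = Na2SO4 in product, i.e. 1820×0.221 = (1−0.188)·F3·0.442.
F3 = 402.22/(0.442×0.812) = 1120.7 kg/min.
Recycle F2 = 0.188×1120.7 = 210.69 kg/min.
Combined feed F11 = 1820 + 210.69 = 2030.7 kg/min.

2031 kg/min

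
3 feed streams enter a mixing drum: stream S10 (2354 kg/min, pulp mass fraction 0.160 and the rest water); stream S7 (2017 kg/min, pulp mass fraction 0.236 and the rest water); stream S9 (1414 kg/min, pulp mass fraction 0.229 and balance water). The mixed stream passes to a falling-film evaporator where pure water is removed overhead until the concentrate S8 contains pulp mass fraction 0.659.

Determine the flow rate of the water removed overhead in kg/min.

4000 kg/min

pulp entering = 2354×0.160 + 2017×0.236 + 1414×0.229 = 1176.5 kg/min.
All pulp reports to S8, so S8 = 1176.5/0.659 = 1785.2 kg/min.
Total feed = 5785 kg/min; overhead = 5785 − 1785.2 = 3999.8 kg/min.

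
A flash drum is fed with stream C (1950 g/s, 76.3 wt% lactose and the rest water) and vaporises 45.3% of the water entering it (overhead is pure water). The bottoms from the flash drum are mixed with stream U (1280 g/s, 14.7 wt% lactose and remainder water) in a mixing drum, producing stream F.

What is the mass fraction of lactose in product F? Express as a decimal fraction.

Vapour removed = 0.453×0.237×1950 = 209.35 g/s; concentrate = 1740.6 g/s.
lactose reaching the mixer = 1487.8 (from concentrate) + 1280×0.147 = 1676 g/s.
Product flow = 1740.6 + 1280 = 3020.6 g/s; lactose fraction = 0.555.

0.555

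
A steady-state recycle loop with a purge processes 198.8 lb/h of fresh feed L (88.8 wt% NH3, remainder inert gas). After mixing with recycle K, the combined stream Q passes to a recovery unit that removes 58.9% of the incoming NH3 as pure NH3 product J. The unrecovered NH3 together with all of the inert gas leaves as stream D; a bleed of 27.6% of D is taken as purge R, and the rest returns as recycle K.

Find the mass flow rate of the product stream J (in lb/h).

NH3 in Q: m_A = 198.8×0.888 + (1−0.276)·(1−0.589)·m_A, so m_A = 176.53/0.7024 = 251.32 lb/h.
Product J = 0.589×251.32 = 148.03 lb/h.

148 lb/h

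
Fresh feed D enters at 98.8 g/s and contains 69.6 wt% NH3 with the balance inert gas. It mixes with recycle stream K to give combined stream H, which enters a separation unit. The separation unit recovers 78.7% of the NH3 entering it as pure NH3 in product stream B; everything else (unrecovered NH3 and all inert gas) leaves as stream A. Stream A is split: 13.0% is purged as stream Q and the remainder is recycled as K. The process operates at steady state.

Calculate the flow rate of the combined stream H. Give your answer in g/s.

315.4 g/s

inert gas enters only via D and leaves only via the purge: 98.8×0.304 = 0.130×(inert gas in A), and the separation unit passes all inert gas, so inert gas in H = inert gas in A = 231.04 g/s.
NH3 in H: m_A = 98.8×0.696 + (1−0.130)·(1−0.787)·m_A, so m_A = 68.765/0.8147 = 84.406 g/s.
H = 84.406 + 231.04 = 315.45 g/s.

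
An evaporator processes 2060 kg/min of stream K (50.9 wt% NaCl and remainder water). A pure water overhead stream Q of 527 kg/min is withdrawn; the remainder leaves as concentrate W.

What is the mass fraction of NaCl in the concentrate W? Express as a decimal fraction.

0.6840

NaCl is not removed: 2060×0.509 = 1048.5 kg/min of NaCl enters W.
Concentrate = 2060 − 527 = 1533 kg/min.
Mass fraction = 1048.5/1533 = 0.6840.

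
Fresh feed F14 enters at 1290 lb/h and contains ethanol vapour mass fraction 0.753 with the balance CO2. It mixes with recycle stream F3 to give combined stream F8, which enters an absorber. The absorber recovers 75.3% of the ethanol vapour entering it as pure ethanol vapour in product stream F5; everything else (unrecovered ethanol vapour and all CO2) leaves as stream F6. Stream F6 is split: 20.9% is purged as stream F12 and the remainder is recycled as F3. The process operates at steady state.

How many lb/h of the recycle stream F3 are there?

CO2 enters only via F14 and leaves only via the purge: 1290×0.247 = 0.209×(CO2 in F6), and the absorber passes all CO2, so CO2 in F8 = CO2 in F6 = 1524.5 lb/h.
ethanol vapour in F8: m_A = 1290×0.753 + (1−0.209)·(1−0.753)·m_A, so m_A = 971.37/0.8046 = 1207.2 lb/h.
F6 = (1−0.753)×1207.2 + 1524.5 = 1822.7 lb/h.
Recycle F3 = (1−0.209)×1822.7 = 1441.8 lb/h.

1442 lb/h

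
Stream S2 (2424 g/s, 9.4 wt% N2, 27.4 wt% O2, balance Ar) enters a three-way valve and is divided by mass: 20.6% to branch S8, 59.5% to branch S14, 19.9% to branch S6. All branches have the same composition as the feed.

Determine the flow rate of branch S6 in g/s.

482.4 g/s

Branch S6 flow = 0.199×2424 = 482.38 g/s.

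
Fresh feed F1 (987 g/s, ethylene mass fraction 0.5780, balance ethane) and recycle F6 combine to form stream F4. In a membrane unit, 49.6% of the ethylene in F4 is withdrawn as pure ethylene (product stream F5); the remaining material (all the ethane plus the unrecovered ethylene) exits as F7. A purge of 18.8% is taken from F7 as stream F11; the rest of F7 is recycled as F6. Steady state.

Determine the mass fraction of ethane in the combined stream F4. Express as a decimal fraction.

ethane enters only via F1 and leaves only via the purge: 987×0.422 = 0.188×(ethane in F7), and the membrane unit passes all ethane, so ethane in F4 = ethane in F7 = 2215.5 g/s.
ethylene in F4: m_A = 987×0.578 + (1−0.188)·(1−0.496)·m_A, so m_A = 570.49/0.5908 = 965.69 g/s.
F4 = 965.69 + 2215.5 = 3181.2 g/s.
ethane fraction in F4 = 2215.5/3181.2 = 0.6964.

0.6964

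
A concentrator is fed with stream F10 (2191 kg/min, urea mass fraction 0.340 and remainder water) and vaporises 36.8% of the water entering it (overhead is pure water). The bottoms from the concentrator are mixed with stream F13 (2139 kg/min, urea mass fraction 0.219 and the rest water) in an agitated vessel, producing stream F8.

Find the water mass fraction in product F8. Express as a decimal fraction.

Vapour removed = 0.368×0.660×2191 = 532.15 kg/min; concentrate = 1658.8 kg/min.
water reaching the mixer = 913.91 (from concentrate) + 2139×0.781 = 2584.5 kg/min.
Product flow = 1658.8 + 2139 = 3797.8 kg/min; water fraction = 0.681.

0.681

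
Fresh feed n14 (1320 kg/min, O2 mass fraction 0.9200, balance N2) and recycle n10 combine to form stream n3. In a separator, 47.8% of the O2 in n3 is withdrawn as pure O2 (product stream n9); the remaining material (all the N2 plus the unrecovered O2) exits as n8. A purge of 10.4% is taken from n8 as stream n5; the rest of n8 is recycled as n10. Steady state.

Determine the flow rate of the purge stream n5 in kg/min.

229.5 kg/min

N2 enters only via n14 and leaves only via the purge: 1320×0.080 = 0.104×(N2 in n8), and the separator passes all N2, so N2 in n3 = N2 in n8 = 1015.4 kg/min.
O2 in n3: m_A = 1320×0.920 + (1−0.104)·(1−0.478)·m_A, so m_A = 1214.4/0.5323 = 2281.5 kg/min.
n8 = (1−0.478)×2281.5 + 1015.4 = 2206.3 kg/min.
Purge n5 = 0.104×2206.3 = 229.46 kg/min.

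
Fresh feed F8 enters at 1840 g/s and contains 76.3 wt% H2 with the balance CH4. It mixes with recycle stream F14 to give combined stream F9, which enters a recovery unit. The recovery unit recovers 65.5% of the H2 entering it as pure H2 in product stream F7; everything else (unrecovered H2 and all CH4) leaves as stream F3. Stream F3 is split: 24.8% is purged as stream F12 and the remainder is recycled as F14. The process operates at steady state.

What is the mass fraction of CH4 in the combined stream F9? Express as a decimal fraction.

CH4 enters only via F8 and leaves only via the purge: 1840×0.237 = 0.248×(CH4 in F3), and the recovery unit passes all CH4, so CH4 in F9 = CH4 in F3 = 1758.4 g/s.
H2 in F9: m_A = 1840×0.763 + (1−0.248)·(1−0.655)·m_A, so m_A = 1403.9/0.7406 = 1895.8 g/s.
F9 = 1895.8 + 1758.4 = 3654.1 g/s.
CH4 fraction in F9 = 1758.4/3654.1 = 0.481.

0.481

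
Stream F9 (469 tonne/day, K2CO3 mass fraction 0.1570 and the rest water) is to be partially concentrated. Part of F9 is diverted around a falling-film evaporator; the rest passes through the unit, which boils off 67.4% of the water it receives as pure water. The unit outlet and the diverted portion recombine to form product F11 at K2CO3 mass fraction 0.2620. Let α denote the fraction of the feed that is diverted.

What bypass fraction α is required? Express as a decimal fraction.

0.295

All 469×0.157 = 73.633 tonne/day of K2CO3 reaches F11, so F11 = 73.633/0.262 = 281.04 tonne/day and vapour = 187.96 tonne/day.
The evaporator receives (1−α)·469 of feed at 0.843 water and removes 0.674 of that water:
0.674×0.843×(1−α)×469 = 187.96
(1−α) = 187.96/266.48 = 0.7053;  α = 0.2947.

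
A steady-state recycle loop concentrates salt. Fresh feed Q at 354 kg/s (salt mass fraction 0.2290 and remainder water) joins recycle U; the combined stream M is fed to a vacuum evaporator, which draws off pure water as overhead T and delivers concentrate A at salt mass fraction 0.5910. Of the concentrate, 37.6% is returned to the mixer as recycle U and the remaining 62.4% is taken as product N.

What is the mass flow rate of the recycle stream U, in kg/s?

82.65 kg/s

Overall salt balance (none leaves overhead): salt in fresh feed = salt in product, i.e. 354×0.229 = (1−0.376)·A·0.591.
A = 81.066/(0.591×0.624) = 219.82 kg/s.
Recycle U = 0.376×219.82 = 82.652 kg/s.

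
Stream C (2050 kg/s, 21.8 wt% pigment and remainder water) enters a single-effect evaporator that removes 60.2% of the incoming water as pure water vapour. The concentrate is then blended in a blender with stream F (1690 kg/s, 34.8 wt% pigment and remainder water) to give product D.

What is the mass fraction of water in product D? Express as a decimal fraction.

Vapour removed = 0.602×0.782×2050 = 965.07 kg/s; concentrate = 1084.9 kg/s.
water reaching the mixer = 638.03 (from concentrate) + 1690×0.652 = 1739.9 kg/s.
Product flow = 1084.9 + 1690 = 2774.9 kg/s; water fraction = 0.627.

0.627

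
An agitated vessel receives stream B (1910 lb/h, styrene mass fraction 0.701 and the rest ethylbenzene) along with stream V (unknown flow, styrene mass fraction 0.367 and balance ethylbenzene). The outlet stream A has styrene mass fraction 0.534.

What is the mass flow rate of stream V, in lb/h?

Let V be the unknown flow. Total out = 1910 + V.
styrene balance: 1338.9 + 0.367·V = 0.534·(1910 + V)
(0.367 − 0.534)·V = 0.534×1910 − 1338.9 = -318.97
V = -318.97 / -0.167 = 1910 lb/h

1910 lb/h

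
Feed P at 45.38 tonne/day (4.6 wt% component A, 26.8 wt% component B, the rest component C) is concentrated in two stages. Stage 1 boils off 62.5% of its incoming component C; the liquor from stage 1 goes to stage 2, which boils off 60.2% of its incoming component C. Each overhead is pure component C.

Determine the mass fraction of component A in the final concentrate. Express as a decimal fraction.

0.110

component C in feed = 45.38×0.686 = 31.131 tonne/day.
After stage 1: component C left = (1−0.625)×31.131 = 11.674; stream total = 25.923 tonne/day.
After stage 2: component C left = (1−0.602)×11.674 = 4.6463; final concentrate = 18.896 tonne/day.
component A fraction = 2.0875/18.896 = 0.110.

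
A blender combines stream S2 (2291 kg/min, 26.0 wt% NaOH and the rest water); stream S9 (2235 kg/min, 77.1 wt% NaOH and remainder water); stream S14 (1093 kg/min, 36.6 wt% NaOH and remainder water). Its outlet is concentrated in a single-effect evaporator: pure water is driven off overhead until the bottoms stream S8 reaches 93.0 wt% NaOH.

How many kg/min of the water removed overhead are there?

NaOH entering = 2291×0.260 + 2235×0.771 + 1093×0.366 = 2718.9 kg/min.
All NaOH reports to S8, so S8 = 2718.9/0.930 = 2923.5 kg/min.
Total feed = 5619 kg/min; overhead = 5619 − 2923.5 = 2695.5 kg/min.

2695 kg/min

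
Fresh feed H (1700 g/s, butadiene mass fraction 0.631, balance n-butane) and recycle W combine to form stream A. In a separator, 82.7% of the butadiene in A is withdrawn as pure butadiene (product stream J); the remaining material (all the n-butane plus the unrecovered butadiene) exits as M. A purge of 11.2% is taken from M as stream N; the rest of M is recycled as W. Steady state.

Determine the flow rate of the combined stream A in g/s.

n-butane enters only via H and leaves only via the purge: 1700×0.369 = 0.112×(n-butane in M), and the separator passes all n-butane, so n-butane in A = n-butane in M = 5600.9 g/s.
butadiene in A: m_A = 1700×0.631 + (1−0.112)·(1−0.827)·m_A, so m_A = 1072.7/0.8464 = 1267.4 g/s.
A = 1267.4 + 5600.9 = 6868.3 g/s.

6868 g/s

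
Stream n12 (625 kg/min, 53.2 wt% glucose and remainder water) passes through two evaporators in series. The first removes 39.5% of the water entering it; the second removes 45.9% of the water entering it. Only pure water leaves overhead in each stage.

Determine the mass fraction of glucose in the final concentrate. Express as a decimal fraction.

water in feed = 625×0.468 = 292.5 kg/min.
After stage 1: water left = (1−0.395)×292.5 = 176.96; stream total = 509.46 kg/min.
After stage 2: water left = (1−0.459)×176.96 = 95.737; final concentrate = 428.24 kg/min.
glucose fraction = 332.5/428.24 = 0.776.

0.776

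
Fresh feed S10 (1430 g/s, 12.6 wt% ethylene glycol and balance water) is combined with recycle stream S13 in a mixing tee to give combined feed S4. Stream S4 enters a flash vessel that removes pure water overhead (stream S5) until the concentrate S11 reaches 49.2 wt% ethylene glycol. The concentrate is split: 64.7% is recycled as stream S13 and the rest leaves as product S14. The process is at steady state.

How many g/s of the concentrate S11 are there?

Overall ethylene glycol balance (none leaves overhead): ethylene glycol in fresh feed = ethylene glycol in product, i.e. 1430×0.126 = (1−0.647)·S11·0.492.
S11 = 180.18/(0.492×0.353) = 1037.4 g/s.

1037 g/s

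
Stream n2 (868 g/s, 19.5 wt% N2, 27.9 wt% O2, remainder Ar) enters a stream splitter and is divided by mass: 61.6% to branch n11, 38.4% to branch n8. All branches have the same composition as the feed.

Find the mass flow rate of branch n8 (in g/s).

Branch n8 flow = 0.384×868 = 333.31 g/s.

333.3 g/s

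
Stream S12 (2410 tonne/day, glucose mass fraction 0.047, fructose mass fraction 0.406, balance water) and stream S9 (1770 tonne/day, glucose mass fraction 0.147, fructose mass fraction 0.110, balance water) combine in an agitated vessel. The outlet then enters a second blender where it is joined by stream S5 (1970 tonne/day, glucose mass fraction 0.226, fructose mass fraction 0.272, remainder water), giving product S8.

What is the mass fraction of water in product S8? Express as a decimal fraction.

Overall, product flow = 6150 tonne/day.
water in = 2410×0.547 + 1770×0.743 + 1970×0.502 = 3622.3 tonne/day.
water fraction in S8 = 0.589.

0.589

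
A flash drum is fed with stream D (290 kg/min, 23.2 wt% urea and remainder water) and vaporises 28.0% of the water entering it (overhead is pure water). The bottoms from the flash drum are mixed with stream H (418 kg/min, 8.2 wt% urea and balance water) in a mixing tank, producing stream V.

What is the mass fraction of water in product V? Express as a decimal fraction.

0.8427

Vapour removed = 0.280×0.768×290 = 62.362 kg/min; concentrate = 227.64 kg/min.
water reaching the mixer = 160.36 (from concentrate) + 418×0.918 = 544.08 kg/min.
Product flow = 227.64 + 418 = 645.64 kg/min; water fraction = 0.8427.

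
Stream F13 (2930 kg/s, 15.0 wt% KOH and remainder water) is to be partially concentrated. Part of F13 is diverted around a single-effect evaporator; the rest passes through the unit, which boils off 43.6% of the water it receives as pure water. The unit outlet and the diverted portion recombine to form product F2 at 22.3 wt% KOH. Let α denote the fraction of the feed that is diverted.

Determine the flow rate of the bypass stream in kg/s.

341.9 kg/s

All 2930×0.150 = 439.5 kg/s of KOH reaches F2, so F2 = 439.5/0.223 = 1970.9 kg/s and vapour = 959.15 kg/s.
The evaporator receives (1−α)·2930 of feed at 0.850 water and removes 0.436 of that water:
0.436×0.850×(1−α)×2930 = 959.15
(1−α) = 959.15/1085.9 = 0.8833;  α = 0.1167.
Bypass flow = 0.1167×2930 = 341.91 kg/s.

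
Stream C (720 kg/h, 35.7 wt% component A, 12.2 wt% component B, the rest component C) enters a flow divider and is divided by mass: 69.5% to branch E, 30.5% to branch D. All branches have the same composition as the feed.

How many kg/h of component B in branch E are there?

Branch E total = 0.695×720 = 500.4 kg/h.
component B in E = 0.122×500.4 = 61.049 kg/h.

61.05 kg/h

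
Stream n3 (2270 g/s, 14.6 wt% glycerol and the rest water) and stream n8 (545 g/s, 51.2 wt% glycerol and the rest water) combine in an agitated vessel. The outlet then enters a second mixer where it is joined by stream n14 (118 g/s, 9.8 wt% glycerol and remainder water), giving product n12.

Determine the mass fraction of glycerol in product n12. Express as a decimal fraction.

Overall, product flow = 2933 g/s.
glycerol in = 2270×0.146 + 545×0.512 + 118×0.098 = 622.02 g/s.
glycerol fraction in n12 = 0.212.

0.212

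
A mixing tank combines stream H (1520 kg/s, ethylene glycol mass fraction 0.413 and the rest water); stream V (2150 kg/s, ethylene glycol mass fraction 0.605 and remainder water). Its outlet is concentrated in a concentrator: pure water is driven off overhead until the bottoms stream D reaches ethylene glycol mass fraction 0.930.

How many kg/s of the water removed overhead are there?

1596 kg/s

ethylene glycol entering = 1520×0.413 + 2150×0.605 = 1928.5 kg/s.
All ethylene glycol reports to D, so D = 1928.5/0.930 = 2073.7 kg/s.
Total feed = 3670 kg/s; overhead = 3670 − 2073.7 = 1596.3 kg/s.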